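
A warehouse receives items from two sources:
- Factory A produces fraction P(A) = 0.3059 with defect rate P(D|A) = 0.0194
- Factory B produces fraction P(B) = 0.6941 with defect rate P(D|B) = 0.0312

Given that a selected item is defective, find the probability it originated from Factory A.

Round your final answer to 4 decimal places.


Let A = from Factory A, D = defective

Given:
- P(A) = 0.3059, P(B) = 0.6941
- P(D|A) = 0.0194, P(D|B) = 0.0312

Step 1: Find P(D)
P(D) = P(D|A)P(A) + P(D|B)P(B)
     = 0.0194 × 0.3059 + 0.0312 × 0.6941
     = 0.00593446 + 0.02165592
     = 0.02759038

Step 2: Apply Bayes' theorem
P(A|D) = P(D|A)P(A) / P(D)
       = 0.00593446 / 0.02759038
       = 0.2151


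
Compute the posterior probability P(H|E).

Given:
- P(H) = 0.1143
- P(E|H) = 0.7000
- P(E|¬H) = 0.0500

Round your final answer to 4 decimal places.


Bayes' theorem: P(H|E) = P(E|H) × P(H) / P(E)

Step 1: Calculate P(E) using law of total probability
P(E) = P(E|H)P(H) + P(E|¬H)P(¬H)
     = 0.7000 × 0.1143 + 0.0500 × 0.8857
     = 0.08001000 + 0.04428500
     = 0.12429500

Step 2: Apply Bayes' theorem
P(H|E) = P(E|H) × P(H) / P(E)
       = 0.08001000 / 0.12429500
       = 0.6437


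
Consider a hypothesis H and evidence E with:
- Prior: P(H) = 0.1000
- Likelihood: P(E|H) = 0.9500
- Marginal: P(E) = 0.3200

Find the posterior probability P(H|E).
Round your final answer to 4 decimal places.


Using Bayes' theorem:

P(H|E) = P(E|H) × P(H) / P(E)
       = 0.9500 × 0.1000 / 0.3200
       = 0.09500000 / 0.3200
       = 0.2969

The evidence strengthens our belief in H.
Prior: 0.1000 → Posterior: 0.2969


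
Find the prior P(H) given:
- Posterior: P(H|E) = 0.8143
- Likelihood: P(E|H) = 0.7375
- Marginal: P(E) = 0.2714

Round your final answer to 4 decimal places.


From Bayes' theorem: P(H|E) = P(E|H) × P(H) / P(E)

Rearranging for P(H):
P(H) = P(H|E) × P(E) / P(E|H)
     = 0.8143 × 0.2714 / 0.7375
     = 0.22100102 / 0.7375
     = 0.2997


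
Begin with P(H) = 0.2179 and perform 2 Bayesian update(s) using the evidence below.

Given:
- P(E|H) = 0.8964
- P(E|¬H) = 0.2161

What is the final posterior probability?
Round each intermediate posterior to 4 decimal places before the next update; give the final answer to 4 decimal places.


Sequential Bayesian updating:

Initial prior: P(H) = 0.2179

Update 1:
  P(E) = 0.8964 × 0.2179 + 0.2161 × 0.7821 = 0.19532556 + 0.16901181 = 0.36433737
  P(H|E) = 0.19532556 / 0.36433737 = 0.5361

Update 2:
  P(E) = 0.8964 × 0.5361 + 0.2161 × 0.4639 = 0.48056004 + 0.10024879 = 0.58080883
  P(H|E) = 0.48056004 / 0.58080883 = 0.8274

Final posterior: 0.8274


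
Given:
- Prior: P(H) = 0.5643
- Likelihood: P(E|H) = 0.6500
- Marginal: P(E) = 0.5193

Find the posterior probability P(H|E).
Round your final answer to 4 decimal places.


Using Bayes' theorem:

P(H|E) = P(E|H) × P(H) / P(E)
       = 0.6500 × 0.5643 / 0.5193
       = 0.36679500 / 0.5193
       = 0.7063

The evidence strengthens our belief in H.
Prior: 0.5643 → Posterior: 0.7063


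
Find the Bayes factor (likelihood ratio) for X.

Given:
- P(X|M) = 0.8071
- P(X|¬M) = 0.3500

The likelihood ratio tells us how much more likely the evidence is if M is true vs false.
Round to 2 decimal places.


Likelihood Ratio (LR) = P(X|M) / P(X|¬M)

LR = 0.8071 / 0.3500
   = 2.31

The evidence is 2.31 times more likely if M is true than if M is false.
Because LR exceeds 1, X is evidence for M.


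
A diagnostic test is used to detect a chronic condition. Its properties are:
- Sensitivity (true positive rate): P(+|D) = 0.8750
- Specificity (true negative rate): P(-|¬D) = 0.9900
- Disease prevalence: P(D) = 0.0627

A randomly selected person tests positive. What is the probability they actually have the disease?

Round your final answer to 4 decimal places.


Let D = has disease, + = positive test

Given:
- P(D) = 0.0627 (prevalence)
- P(+|D) = 0.8750 (sensitivity)
- P(-|¬D) = 0.9900 (specificity)
- P(+|¬D) = 0.0100 (false positive rate = 1 - specificity)

Step 1: Find P(+)
P(+) = P(+|D)P(D) + P(+|¬D)P(¬D)
     = 0.8750 × 0.0627 + 0.0100 × 0.9373
     = 0.05486250 + 0.00937300
     = 0.06423550

Step 2: Apply Bayes' theorem for P(D|+)
P(D|+) = P(+|D)P(D) / P(+)
       = 0.05486250 / 0.06423550
       = 0.8541


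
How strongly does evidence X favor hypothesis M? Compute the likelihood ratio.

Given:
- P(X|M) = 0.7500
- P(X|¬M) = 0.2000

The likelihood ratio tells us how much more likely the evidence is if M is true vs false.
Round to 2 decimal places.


Likelihood Ratio (LR) = P(X|M) / P(X|¬M)

LR = 0.7500 / 0.2000
   = 3.75

The evidence is 3.75 times more likely if M is true than if M is false.
LR > 1, so observing X raises the odds in favor of M.


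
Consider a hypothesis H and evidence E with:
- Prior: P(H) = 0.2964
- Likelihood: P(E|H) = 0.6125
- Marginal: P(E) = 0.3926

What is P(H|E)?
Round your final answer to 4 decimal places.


Using Bayes' theorem:

P(H|E) = P(E|H) × P(H) / P(E)
       = 0.6125 × 0.2964 / 0.3926
       = 0.18154500 / 0.3926
       = 0.4624

The evidence strengthens our belief in H.
Prior: 0.2964 → Posterior: 0.4624


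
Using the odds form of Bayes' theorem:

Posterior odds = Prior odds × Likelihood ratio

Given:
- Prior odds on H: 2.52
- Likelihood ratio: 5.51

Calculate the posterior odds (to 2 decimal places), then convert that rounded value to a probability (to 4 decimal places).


Step 1: Calculate posterior odds
Posterior odds = Prior odds × LR
               = 2.52 × 5.51
               = 13.89

Step 2: Convert to probability
P(H|E) = Posterior odds / (1 + Posterior odds)
       = 13.89 / (1 + 13.89)
       = 13.89 / 14.89
       = 0.9328

The evidence increased P(H) from 0.7159 to 0.9328.


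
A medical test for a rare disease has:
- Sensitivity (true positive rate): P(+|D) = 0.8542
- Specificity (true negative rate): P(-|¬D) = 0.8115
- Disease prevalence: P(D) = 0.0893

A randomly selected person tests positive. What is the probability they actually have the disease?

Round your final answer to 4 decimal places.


Let D = has disease, + = positive test

Given:
- P(D) = 0.0893 (prevalence)
- P(+|D) = 0.8542 (sensitivity)
- P(-|¬D) = 0.8115 (specificity)
- P(+|¬D) = 0.1885 (false positive rate = 1 - specificity)

Step 1: Find P(+)
P(+) = P(+|D)P(D) + P(+|¬D)P(¬D)
     = 0.8542 × 0.0893 + 0.1885 × 0.9107
     = 0.07628006 + 0.17166695
     = 0.24794701

Step 2: Apply Bayes' theorem for P(D|+)
P(D|+) = P(+|D)P(D) / P(+)
       = 0.07628006 / 0.24794701
       = 0.3076


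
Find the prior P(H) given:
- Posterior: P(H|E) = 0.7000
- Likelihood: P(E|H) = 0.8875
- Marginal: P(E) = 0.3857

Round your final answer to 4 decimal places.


From Bayes' theorem: P(H|E) = P(E|H) × P(H) / P(E)

Rearranging for P(H):
P(H) = P(H|E) × P(E) / P(E|H)
     = 0.7000 × 0.3857 / 0.8875
     = 0.26999000 / 0.8875
     = 0.3042


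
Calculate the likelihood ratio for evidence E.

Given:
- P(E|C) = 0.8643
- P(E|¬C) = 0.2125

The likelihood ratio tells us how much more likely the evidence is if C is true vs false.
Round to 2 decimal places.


Likelihood Ratio (LR) = P(E|C) / P(E|¬C)

LR = 0.8643 / 0.2125
   = 4.07

The evidence is 4.07 times more likely if C is true than if C is false.
Because LR exceeds 1, E is evidence for C.


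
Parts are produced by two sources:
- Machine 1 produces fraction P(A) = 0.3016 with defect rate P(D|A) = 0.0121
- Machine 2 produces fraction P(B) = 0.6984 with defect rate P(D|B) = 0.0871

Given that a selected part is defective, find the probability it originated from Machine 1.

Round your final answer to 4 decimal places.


Let A = from Machine 1, D = defective

Given:
- P(A) = 0.3016, P(B) = 0.6984
- P(D|A) = 0.0121, P(D|B) = 0.0871

Step 1: Find P(D)
P(D) = P(D|A)P(A) + P(D|B)P(B)
     = 0.0121 × 0.3016 + 0.0871 × 0.6984
     = 0.00364936 + 0.06083064
     = 0.06448000

Step 2: Apply Bayes' theorem
P(A|D) = P(D|A)P(A) / P(D)
       = 0.00364936 / 0.06448000
       = 0.0566


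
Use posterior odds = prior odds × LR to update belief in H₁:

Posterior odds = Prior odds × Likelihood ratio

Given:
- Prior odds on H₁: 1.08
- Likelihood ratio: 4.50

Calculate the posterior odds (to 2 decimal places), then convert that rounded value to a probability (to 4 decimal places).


Step 1: Calculate posterior odds
Posterior odds = Prior odds × LR
               = 1.08 × 4.50
               = 4.86

Step 2: Convert to probability
P(H₁|E) = Posterior odds / (1 + Posterior odds)
       = 4.86 / (1 + 4.86)
       = 4.86 / 5.86
       = 0.8294

The evidence increased P(H₁) from 0.5192 to 0.8294.


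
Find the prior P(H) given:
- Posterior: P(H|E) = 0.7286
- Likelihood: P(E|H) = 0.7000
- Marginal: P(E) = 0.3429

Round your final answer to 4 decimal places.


From Bayes' theorem: P(H|E) = P(E|H) × P(H) / P(E)

Rearranging for P(H):
P(H) = P(H|E) × P(E) / P(E|H)
     = 0.7286 × 0.3429 / 0.7000
     = 0.24983694 / 0.7000
     = 0.3569


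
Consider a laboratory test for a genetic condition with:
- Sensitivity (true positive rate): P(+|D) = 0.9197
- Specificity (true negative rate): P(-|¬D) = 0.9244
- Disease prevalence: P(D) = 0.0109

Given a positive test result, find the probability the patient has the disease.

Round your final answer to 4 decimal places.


Let D = has disease, + = positive test

Given:
- P(D) = 0.0109 (prevalence)
- P(+|D) = 0.9197 (sensitivity)
- P(-|¬D) = 0.9244 (specificity)
- P(+|¬D) = 0.0756 (false positive rate = 1 - specificity)

Step 1: Find P(+)
P(+) = P(+|D)P(D) + P(+|¬D)P(¬D)
     = 0.9197 × 0.0109 + 0.0756 × 0.9891
     = 0.01002473 + 0.07477596
     = 0.08480069

Step 2: Apply Bayes' theorem for P(D|+)
P(D|+) = P(+|D)P(D) / P(+)
       = 0.01002473 / 0.08480069
       = 0.1182


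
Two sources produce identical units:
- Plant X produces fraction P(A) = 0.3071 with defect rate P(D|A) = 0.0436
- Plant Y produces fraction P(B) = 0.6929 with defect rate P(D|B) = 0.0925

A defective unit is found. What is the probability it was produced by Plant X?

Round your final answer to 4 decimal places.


Let A = from Plant X, D = defective

Given:
- P(A) = 0.3071, P(B) = 0.6929
- P(D|A) = 0.0436, P(D|B) = 0.0925

Step 1: Find P(D)
P(D) = P(D|A)P(A) + P(D|B)P(B)
     = 0.0436 × 0.3071 + 0.0925 × 0.6929
     = 0.01338956 + 0.06409325
     = 0.07748281

Step 2: Apply Bayes' theorem
P(A|D) = P(D|A)P(A) / P(D)
       = 0.01338956 / 0.07748281
       = 0.1728


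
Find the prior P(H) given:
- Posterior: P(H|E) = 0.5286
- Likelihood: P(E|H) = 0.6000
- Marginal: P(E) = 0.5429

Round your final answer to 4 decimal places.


From Bayes' theorem: P(H|E) = P(E|H) × P(H) / P(E)

Rearranging for P(H):
P(H) = P(H|E) × P(E) / P(E|H)
     = 0.5286 × 0.5429 / 0.6000
     = 0.28697694 / 0.6000
     = 0.4783


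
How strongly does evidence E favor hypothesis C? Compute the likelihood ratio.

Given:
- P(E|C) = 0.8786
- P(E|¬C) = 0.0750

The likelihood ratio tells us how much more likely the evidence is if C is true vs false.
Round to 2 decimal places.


Likelihood Ratio (LR) = P(E|C) / P(E|¬C)

LR = 0.8786 / 0.0750
   = 11.71

The evidence is 11.71 times more likely if C is true than if C is false.
Because LR exceeds 1, E is evidence for C.


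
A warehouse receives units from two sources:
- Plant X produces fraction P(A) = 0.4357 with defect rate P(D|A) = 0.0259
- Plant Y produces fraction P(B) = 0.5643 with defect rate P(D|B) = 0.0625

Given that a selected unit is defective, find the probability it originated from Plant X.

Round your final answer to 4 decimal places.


Let A = from Plant X, D = defective

Given:
- P(A) = 0.4357, P(B) = 0.5643
- P(D|A) = 0.0259, P(D|B) = 0.0625

Step 1: Find P(D)
P(D) = P(D|A)P(A) + P(D|B)P(B)
     = 0.0259 × 0.4357 + 0.0625 × 0.5643
     = 0.01128463 + 0.03526875
     = 0.04655338

Step 2: Apply Bayes' theorem
P(A|D) = P(D|A)P(A) / P(D)
       = 0.01128463 / 0.04655338
       = 0.2424


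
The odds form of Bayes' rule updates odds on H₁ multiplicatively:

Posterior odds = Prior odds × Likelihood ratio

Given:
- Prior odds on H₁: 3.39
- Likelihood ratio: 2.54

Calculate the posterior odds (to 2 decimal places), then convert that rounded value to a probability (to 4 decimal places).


Step 1: Calculate posterior odds
Posterior odds = Prior odds × LR
               = 3.39 × 2.54
               = 8.61

Step 2: Convert to probability
P(H₁|E) = Posterior odds / (1 + Posterior odds)
       = 8.61 / (1 + 8.61)
       = 8.61 / 9.61
       = 0.8959

The evidence increased P(H₁) from 0.7722 to 0.8959.


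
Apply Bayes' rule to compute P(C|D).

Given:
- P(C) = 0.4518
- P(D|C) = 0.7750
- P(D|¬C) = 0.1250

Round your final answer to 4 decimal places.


Bayes' theorem: P(C|D) = P(D|C) × P(C) / P(D)

Step 1: Calculate P(D) using law of total probability
P(D) = P(D|C)P(C) + P(D|¬C)P(¬C)
     = 0.7750 × 0.4518 + 0.1250 × 0.5482
     = 0.35014500 + 0.06852500
     = 0.41867000

Step 2: Apply Bayes' theorem
P(C|D) = P(D|C) × P(C) / P(D)
       = 0.35014500 / 0.41867000
       = 0.8363


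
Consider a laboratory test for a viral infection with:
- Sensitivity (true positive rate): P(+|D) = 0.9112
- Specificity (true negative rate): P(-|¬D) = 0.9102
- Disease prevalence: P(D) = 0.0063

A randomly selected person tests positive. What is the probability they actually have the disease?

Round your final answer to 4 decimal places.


Let D = has disease, + = positive test

Given:
- P(D) = 0.0063 (prevalence)
- P(+|D) = 0.9112 (sensitivity)
- P(-|¬D) = 0.9102 (specificity)
- P(+|¬D) = 0.0898 (false positive rate = 1 - specificity)

Step 1: Find P(+)
P(+) = P(+|D)P(D) + P(+|¬D)P(¬D)
     = 0.9112 × 0.0063 + 0.0898 × 0.9937
     = 0.00574056 + 0.08923426
     = 0.09497482

Step 2: Apply Bayes' theorem for P(D|+)
P(D|+) = P(+|D)P(D) / P(+)
       = 0.00574056 / 0.09497482
       = 0.0604


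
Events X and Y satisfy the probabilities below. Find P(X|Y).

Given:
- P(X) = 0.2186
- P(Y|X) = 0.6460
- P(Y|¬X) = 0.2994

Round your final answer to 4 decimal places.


Bayes' theorem: P(X|Y) = P(Y|X) × P(X) / P(Y)

Step 1: Calculate P(Y) using law of total probability
P(Y) = P(Y|X)P(X) + P(Y|¬X)P(¬X)
     = 0.6460 × 0.2186 + 0.2994 × 0.7814
     = 0.14121560 + 0.23395116
     = 0.37516676

Step 2: Apply Bayes' theorem
P(X|Y) = P(Y|X) × P(X) / P(Y)
       = 0.14121560 / 0.37516676
       = 0.3764


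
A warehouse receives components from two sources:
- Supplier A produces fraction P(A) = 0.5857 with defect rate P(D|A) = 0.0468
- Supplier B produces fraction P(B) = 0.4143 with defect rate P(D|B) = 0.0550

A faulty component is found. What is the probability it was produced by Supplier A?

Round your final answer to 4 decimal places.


Let A = from Supplier A, D = faulty

Given:
- P(A) = 0.5857, P(B) = 0.4143
- P(D|A) = 0.0468, P(D|B) = 0.0550

Step 1: Find P(D)
P(D) = P(D|A)P(A) + P(D|B)P(B)
     = 0.0468 × 0.5857 + 0.0550 × 0.4143
     = 0.02741076 + 0.02278650
     = 0.05019726

Step 2: Apply Bayes' theorem
P(A|D) = P(D|A)P(A) / P(D)
       = 0.02741076 / 0.05019726
       = 0.5461


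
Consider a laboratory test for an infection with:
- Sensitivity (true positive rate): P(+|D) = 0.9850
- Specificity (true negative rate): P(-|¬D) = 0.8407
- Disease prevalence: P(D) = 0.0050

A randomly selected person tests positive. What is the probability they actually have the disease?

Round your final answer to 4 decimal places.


Let D = has disease, + = positive test

Given:
- P(D) = 0.0050 (prevalence)
- P(+|D) = 0.9850 (sensitivity)
- P(-|¬D) = 0.8407 (specificity)
- P(+|¬D) = 0.1593 (false positive rate = 1 - specificity)

Step 1: Find P(+)
P(+) = P(+|D)P(D) + P(+|¬D)P(¬D)
     = 0.9850 × 0.0050 + 0.1593 × 0.9950
     = 0.00492500 + 0.15850350
     = 0.16342850

Step 2: Apply Bayes' theorem for P(D|+)
P(D|+) = P(+|D)P(D) / P(+)
       = 0.00492500 / 0.16342850
       = 0.0301


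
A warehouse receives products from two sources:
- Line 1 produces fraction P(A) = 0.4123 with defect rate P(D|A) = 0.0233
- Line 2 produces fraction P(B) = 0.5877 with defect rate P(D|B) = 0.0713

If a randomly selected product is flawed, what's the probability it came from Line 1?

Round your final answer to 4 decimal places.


Let A = from Line 1, D = flawed

Given:
- P(A) = 0.4123, P(B) = 0.5877
- P(D|A) = 0.0233, P(D|B) = 0.0713

Step 1: Find P(D)
P(D) = P(D|A)P(A) + P(D|B)P(B)
     = 0.0233 × 0.4123 + 0.0713 × 0.5877
     = 0.00960659 + 0.04190301
     = 0.05150960

Step 2: Apply Bayes' theorem
P(A|D) = P(D|A)P(A) / P(D)
       = 0.00960659 / 0.05150960
       = 0.1865


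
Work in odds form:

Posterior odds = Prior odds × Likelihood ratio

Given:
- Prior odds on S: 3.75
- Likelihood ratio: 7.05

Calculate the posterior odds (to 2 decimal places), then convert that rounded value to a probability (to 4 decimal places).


Step 1: Calculate posterior odds
Posterior odds = Prior odds × LR
               = 3.75 × 7.05
               = 26.44

Step 2: Convert to probability
P(S|E) = Posterior odds / (1 + Posterior odds)
       = 26.44 / (1 + 26.44)
       = 26.44 / 27.44
       = 0.9636

The evidence increased P(S) from 0.7895 to 0.9636.


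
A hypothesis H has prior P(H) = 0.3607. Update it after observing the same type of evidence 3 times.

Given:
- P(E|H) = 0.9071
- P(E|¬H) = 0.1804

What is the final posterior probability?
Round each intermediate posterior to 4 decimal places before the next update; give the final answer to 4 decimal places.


Sequential Bayesian updating:

Initial prior: P(H) = 0.3607

Update 1:
  P(E) = 0.9071 × 0.3607 + 0.1804 × 0.6393 = 0.32719097 + 0.11532972 = 0.44252069
  P(H|E) = 0.32719097 / 0.44252069 = 0.7394

Update 2:
  P(E) = 0.9071 × 0.7394 + 0.1804 × 0.2606 = 0.67070974 + 0.04701224 = 0.71772198
  P(H|E) = 0.67070974 / 0.71772198 = 0.9345

Update 3:
  P(E) = 0.9071 × 0.9345 + 0.1804 × 0.0655 = 0.84768495 + 0.01181620 = 0.85950115
  P(H|E) = 0.84768495 / 0.85950115 = 0.9863

Final posterior: 0.9863


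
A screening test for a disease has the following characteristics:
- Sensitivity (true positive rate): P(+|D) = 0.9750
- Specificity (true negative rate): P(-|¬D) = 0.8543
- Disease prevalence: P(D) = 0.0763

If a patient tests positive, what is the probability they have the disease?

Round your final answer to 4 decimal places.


Let D = has disease, + = positive test

Given:
- P(D) = 0.0763 (prevalence)
- P(+|D) = 0.9750 (sensitivity)
- P(-|¬D) = 0.8543 (specificity)
- P(+|¬D) = 0.1457 (false positive rate = 1 - specificity)

Step 1: Find P(+)
P(+) = P(+|D)P(D) + P(+|¬D)P(¬D)
     = 0.9750 × 0.0763 + 0.1457 × 0.9237
     = 0.07439250 + 0.13458309
     = 0.20897559

Step 2: Apply Bayes' theorem for P(D|+)
P(D|+) = P(+|D)P(D) / P(+)
       = 0.07439250 / 0.20897559
       = 0.3560


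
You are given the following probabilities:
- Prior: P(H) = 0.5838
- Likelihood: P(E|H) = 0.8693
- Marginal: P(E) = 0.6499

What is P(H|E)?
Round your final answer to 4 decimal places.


Using Bayes' theorem:

P(H|E) = P(E|H) × P(H) / P(E)
       = 0.8693 × 0.5838 / 0.6499
       = 0.50749734 / 0.6499
       = 0.7809

The evidence strengthens our belief in H.
Prior: 0.5838 → Posterior: 0.7809


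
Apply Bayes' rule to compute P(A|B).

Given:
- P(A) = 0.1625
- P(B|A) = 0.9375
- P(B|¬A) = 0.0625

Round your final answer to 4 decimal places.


Bayes' theorem: P(A|B) = P(B|A) × P(A) / P(B)

Step 1: Calculate P(B) using law of total probability
P(B) = P(B|A)P(A) + P(B|¬A)P(¬A)
     = 0.9375 × 0.1625 + 0.0625 × 0.8375
     = 0.15234375 + 0.05234375
     = 0.20468750

Step 2: Apply Bayes' theorem
P(A|B) = P(B|A) × P(A) / P(B)
       = 0.15234375 / 0.20468750
       = 0.7443


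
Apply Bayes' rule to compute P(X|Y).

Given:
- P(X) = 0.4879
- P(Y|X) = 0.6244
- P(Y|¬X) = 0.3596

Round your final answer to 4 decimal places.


Bayes' theorem: P(X|Y) = P(Y|X) × P(X) / P(Y)

Step 1: Calculate P(Y) using law of total probability
P(Y) = P(Y|X)P(X) + P(Y|¬X)P(¬X)
     = 0.6244 × 0.4879 + 0.3596 × 0.5121
     = 0.30464476 + 0.18415116
     = 0.48879592

Step 2: Apply Bayes' theorem
P(X|Y) = P(Y|X) × P(X) / P(Y)
       = 0.30464476 / 0.48879592
       = 0.6233


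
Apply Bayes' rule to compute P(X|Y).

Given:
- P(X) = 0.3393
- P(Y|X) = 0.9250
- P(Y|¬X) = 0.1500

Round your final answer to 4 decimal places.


Bayes' theorem: P(X|Y) = P(Y|X) × P(X) / P(Y)

Step 1: Calculate P(Y) using law of total probability
P(Y) = P(Y|X)P(X) + P(Y|¬X)P(¬X)
     = 0.9250 × 0.3393 + 0.1500 × 0.6607
     = 0.31385250 + 0.09910500
     = 0.41295750

Step 2: Apply Bayes' theorem
P(X|Y) = P(Y|X) × P(X) / P(Y)
       = 0.31385250 / 0.41295750
       = 0.7600


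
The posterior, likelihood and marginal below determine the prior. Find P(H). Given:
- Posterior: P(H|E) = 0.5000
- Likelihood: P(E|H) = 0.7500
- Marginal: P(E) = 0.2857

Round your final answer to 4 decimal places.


From Bayes' theorem: P(H|E) = P(E|H) × P(H) / P(E)

Rearranging for P(H):
P(H) = P(H|E) × P(E) / P(E|H)
     = 0.5000 × 0.2857 / 0.7500
     = 0.14285000 / 0.7500
     = 0.1905


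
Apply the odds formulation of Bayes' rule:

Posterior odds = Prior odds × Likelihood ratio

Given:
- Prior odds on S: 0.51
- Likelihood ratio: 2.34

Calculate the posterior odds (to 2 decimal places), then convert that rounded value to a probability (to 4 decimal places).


Step 1: Calculate posterior odds
Posterior odds = Prior odds × LR
               = 0.51 × 2.34
               = 1.19

Step 2: Convert to probability
P(S|E) = Posterior odds / (1 + Posterior odds)
       = 1.19 / (1 + 1.19)
       = 1.19 / 2.19
       = 0.5434

The evidence increased P(S) from 0.3377 to 0.5434.


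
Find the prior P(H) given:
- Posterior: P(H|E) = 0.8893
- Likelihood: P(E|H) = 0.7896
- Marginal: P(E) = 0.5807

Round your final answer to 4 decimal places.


From Bayes' theorem: P(H|E) = P(E|H) × P(H) / P(E)

Rearranging for P(H):
P(H) = P(H|E) × P(E) / P(E|H)
     = 0.8893 × 0.5807 / 0.7896
     = 0.51641651 / 0.7896
     = 0.6540


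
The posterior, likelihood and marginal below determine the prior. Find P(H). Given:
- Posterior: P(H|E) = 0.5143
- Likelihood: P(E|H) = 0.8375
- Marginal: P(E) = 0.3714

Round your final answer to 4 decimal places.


From Bayes' theorem: P(H|E) = P(E|H) × P(H) / P(E)

Rearranging for P(H):
P(H) = P(H|E) × P(E) / P(E|H)
     = 0.5143 × 0.3714 / 0.8375
     = 0.19101102 / 0.8375
     = 0.2281


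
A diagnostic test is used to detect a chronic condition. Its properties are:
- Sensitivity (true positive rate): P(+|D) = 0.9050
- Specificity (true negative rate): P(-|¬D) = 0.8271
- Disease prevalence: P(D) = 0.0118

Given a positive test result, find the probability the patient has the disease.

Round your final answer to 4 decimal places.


Let D = has disease, + = positive test

Given:
- P(D) = 0.0118 (prevalence)
- P(+|D) = 0.9050 (sensitivity)
- P(-|¬D) = 0.8271 (specificity)
- P(+|¬D) = 0.1729 (false positive rate = 1 - specificity)

Step 1: Find P(+)
P(+) = P(+|D)P(D) + P(+|¬D)P(¬D)
     = 0.9050 × 0.0118 + 0.1729 × 0.9882
     = 0.01067900 + 0.17085978
     = 0.18153878

Step 2: Apply Bayes' theorem for P(D|+)
P(D|+) = P(+|D)P(D) / P(+)
       = 0.01067900 / 0.18153878
       = 0.0588


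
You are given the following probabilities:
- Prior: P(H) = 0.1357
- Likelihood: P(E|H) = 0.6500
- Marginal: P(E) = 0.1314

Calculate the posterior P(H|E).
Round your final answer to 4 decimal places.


Using Bayes' theorem:

P(H|E) = P(E|H) × P(H) / P(E)
       = 0.6500 × 0.1357 / 0.1314
       = 0.08820500 / 0.1314
       = 0.6713

The evidence strengthens our belief in H.
Prior: 0.1357 → Posterior: 0.6713


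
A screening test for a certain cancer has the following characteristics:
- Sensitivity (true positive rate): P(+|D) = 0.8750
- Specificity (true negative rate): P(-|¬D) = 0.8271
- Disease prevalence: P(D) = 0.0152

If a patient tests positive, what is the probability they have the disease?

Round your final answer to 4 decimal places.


Let D = has disease, + = positive test

Given:
- P(D) = 0.0152 (prevalence)
- P(+|D) = 0.8750 (sensitivity)
- P(-|¬D) = 0.8271 (specificity)
- P(+|¬D) = 0.1729 (false positive rate = 1 - specificity)

Step 1: Find P(+)
P(+) = P(+|D)P(D) + P(+|¬D)P(¬D)
     = 0.8750 × 0.0152 + 0.1729 × 0.9848
     = 0.01330000 + 0.17027192
     = 0.18357192

Step 2: Apply Bayes' theorem for P(D|+)
P(D|+) = P(+|D)P(D) / P(+)
       = 0.01330000 / 0.18357192
       = 0.0725


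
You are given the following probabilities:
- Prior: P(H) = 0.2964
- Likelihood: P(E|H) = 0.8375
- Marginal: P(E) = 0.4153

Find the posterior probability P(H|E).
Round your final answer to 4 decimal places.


Using Bayes' theorem:

P(H|E) = P(E|H) × P(H) / P(E)
       = 0.8375 × 0.2964 / 0.4153
       = 0.24823500 / 0.4153
       = 0.5977

The evidence strengthens our belief in H.
Prior: 0.2964 → Posterior: 0.5977


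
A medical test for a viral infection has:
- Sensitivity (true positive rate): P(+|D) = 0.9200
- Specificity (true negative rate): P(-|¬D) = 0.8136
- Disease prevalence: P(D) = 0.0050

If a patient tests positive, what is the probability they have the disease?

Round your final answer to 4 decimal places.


Let D = has disease, + = positive test

Given:
- P(D) = 0.0050 (prevalence)
- P(+|D) = 0.9200 (sensitivity)
- P(-|¬D) = 0.8136 (specificity)
- P(+|¬D) = 0.1864 (false positive rate = 1 - specificity)

Step 1: Find P(+)
P(+) = P(+|D)P(D) + P(+|¬D)P(¬D)
     = 0.9200 × 0.0050 + 0.1864 × 0.9950
     = 0.00460000 + 0.18546800
     = 0.19006800

Step 2: Apply Bayes' theorem for P(D|+)
P(D|+) = P(+|D)P(D) / P(+)
       = 0.00460000 / 0.19006800
       = 0.0242


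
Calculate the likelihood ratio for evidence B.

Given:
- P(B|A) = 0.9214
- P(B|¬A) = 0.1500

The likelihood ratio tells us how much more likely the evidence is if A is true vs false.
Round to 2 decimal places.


Likelihood Ratio (LR) = P(B|A) / P(B|¬A)

LR = 0.9214 / 0.1500
   = 6.14

The evidence is 6.14 times more likely if A is true than if A is false.
LR > 1, so observing B raises the odds in favor of A.


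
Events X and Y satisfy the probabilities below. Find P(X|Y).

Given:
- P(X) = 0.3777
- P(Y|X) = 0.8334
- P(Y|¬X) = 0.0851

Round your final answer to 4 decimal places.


Bayes' theorem: P(X|Y) = P(Y|X) × P(X) / P(Y)

Step 1: Calculate P(Y) using law of total probability
P(Y) = P(Y|X)P(X) + P(Y|¬X)P(¬X)
     = 0.8334 × 0.3777 + 0.0851 × 0.6223
     = 0.31477518 + 0.05295773
     = 0.36773291

Step 2: Apply Bayes' theorem
P(X|Y) = P(Y|X) × P(X) / P(Y)
       = 0.31477518 / 0.36773291
       = 0.8560


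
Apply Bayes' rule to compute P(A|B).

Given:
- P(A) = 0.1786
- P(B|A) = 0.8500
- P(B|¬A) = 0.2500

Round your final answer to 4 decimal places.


Bayes' theorem: P(A|B) = P(B|A) × P(A) / P(B)

Step 1: Calculate P(B) using law of total probability
P(B) = P(B|A)P(A) + P(B|¬A)P(¬A)
     = 0.8500 × 0.1786 + 0.2500 × 0.8214
     = 0.15181000 + 0.20535000
     = 0.35716000

Step 2: Apply Bayes' theorem
P(A|B) = P(B|A) × P(A) / P(B)
       = 0.15181000 / 0.35716000
       = 0.4250


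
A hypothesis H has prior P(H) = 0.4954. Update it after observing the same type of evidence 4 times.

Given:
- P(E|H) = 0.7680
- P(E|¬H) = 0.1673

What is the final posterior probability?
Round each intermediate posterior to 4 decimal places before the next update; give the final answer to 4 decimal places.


Sequential Bayesian updating:

Initial prior: P(H) = 0.4954

Update 1:
  P(E) = 0.7680 × 0.4954 + 0.1673 × 0.5046 = 0.38046720 + 0.08441958 = 0.46488678
  P(H|E) = 0.38046720 / 0.46488678 = 0.8184

Update 2:
  P(E) = 0.7680 × 0.8184 + 0.1673 × 0.1816 = 0.62853120 + 0.03038168 = 0.65891288
  P(H|E) = 0.62853120 / 0.65891288 = 0.9539

Update 3:
  P(E) = 0.7680 × 0.9539 + 0.1673 × 0.0461 = 0.73259520 + 0.00771253 = 0.74030773
  P(H|E) = 0.73259520 / 0.74030773 = 0.9896

Update 4:
  P(E) = 0.7680 × 0.9896 + 0.1673 × 0.0104 = 0.76001280 + 0.00173992 = 0.76175272
  P(H|E) = 0.76001280 / 0.76175272 = 0.9977

Final posterior: 0.9977


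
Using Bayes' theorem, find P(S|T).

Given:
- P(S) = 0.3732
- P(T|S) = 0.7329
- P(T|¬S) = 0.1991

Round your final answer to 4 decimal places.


Bayes' theorem: P(S|T) = P(T|S) × P(S) / P(T)

Step 1: Calculate P(T) using law of total probability
P(T) = P(T|S)P(S) + P(T|¬S)P(¬S)
     = 0.7329 × 0.3732 + 0.1991 × 0.6268
     = 0.27351828 + 0.12479588
     = 0.39831416

Step 2: Apply Bayes' theorem
P(S|T) = P(T|S) × P(S) / P(T)
       = 0.27351828 / 0.39831416
       = 0.6867


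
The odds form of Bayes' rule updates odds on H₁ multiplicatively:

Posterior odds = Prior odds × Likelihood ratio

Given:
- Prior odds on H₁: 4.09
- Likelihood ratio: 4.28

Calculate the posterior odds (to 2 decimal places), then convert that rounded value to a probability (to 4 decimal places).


Step 1: Calculate posterior odds
Posterior odds = Prior odds × LR
               = 4.09 × 4.28
               = 17.51

Step 2: Convert to probability
P(H₁|E) = Posterior odds / (1 + Posterior odds)
       = 17.51 / (1 + 17.51)
       = 17.51 / 18.51
       = 0.9460

The evidence increased P(H₁) from 0.8035 to 0.9460.


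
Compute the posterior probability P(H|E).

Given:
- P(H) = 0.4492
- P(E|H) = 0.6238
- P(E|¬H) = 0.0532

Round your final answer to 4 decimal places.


Bayes' theorem: P(H|E) = P(E|H) × P(H) / P(E)

Step 1: Calculate P(E) using law of total probability
P(E) = P(E|H)P(H) + P(E|¬H)P(¬H)
     = 0.6238 × 0.4492 + 0.0532 × 0.5508
     = 0.28021096 + 0.02930256
     = 0.30951352

Step 2: Apply Bayes' theorem
P(H|E) = P(E|H) × P(H) / P(E)
       = 0.28021096 / 0.30951352
       = 0.9053


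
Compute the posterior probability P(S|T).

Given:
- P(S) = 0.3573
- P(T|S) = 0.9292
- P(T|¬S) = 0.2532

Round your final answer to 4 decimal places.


Bayes' theorem: P(S|T) = P(T|S) × P(S) / P(T)

Step 1: Calculate P(T) using law of total probability
P(T) = P(T|S)P(S) + P(T|¬S)P(¬S)
     = 0.9292 × 0.3573 + 0.2532 × 0.6427
     = 0.33200316 + 0.16273164
     = 0.49473480

Step 2: Apply Bayes' theorem
P(S|T) = P(T|S) × P(S) / P(T)
       = 0.33200316 / 0.49473480
       = 0.6711


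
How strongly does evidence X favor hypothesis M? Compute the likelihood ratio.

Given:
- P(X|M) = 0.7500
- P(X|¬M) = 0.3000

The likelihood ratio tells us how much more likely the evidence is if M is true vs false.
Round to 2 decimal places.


Likelihood Ratio (LR) = P(X|M) / P(X|¬M)

LR = 0.7500 / 0.3000
   = 2.50

The evidence is 2.50 times more likely if M is true than if M is false.
LR > 1, so observing X raises the odds in favor of M.


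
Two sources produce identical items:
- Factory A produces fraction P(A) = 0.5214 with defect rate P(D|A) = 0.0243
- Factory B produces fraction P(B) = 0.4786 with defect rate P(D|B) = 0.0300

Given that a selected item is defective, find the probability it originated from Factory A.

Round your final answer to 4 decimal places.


Let A = from Factory A, D = defective

Given:
- P(A) = 0.5214, P(B) = 0.4786
- P(D|A) = 0.0243, P(D|B) = 0.0300

Step 1: Find P(D)
P(D) = P(D|A)P(A) + P(D|B)P(B)
     = 0.0243 × 0.5214 + 0.0300 × 0.4786
     = 0.01267002 + 0.01435800
     = 0.02702802

Step 2: Apply Bayes' theorem
P(A|D) = P(D|A)P(A) / P(D)
       = 0.01267002 / 0.02702802
       = 0.4688


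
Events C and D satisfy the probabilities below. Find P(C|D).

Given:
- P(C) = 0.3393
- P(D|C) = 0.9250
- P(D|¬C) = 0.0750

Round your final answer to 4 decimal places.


Bayes' theorem: P(C|D) = P(D|C) × P(C) / P(D)

Step 1: Calculate P(D) using law of total probability
P(D) = P(D|C)P(C) + P(D|¬C)P(¬C)
     = 0.9250 × 0.3393 + 0.0750 × 0.6607
     = 0.31385250 + 0.04955250
     = 0.36340500

Step 2: Apply Bayes' theorem
P(C|D) = P(D|C) × P(C) / P(D)
       = 0.31385250 / 0.36340500
       = 0.8636


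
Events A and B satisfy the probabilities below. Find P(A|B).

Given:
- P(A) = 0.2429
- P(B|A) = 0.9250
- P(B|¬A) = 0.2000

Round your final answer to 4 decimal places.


Bayes' theorem: P(A|B) = P(B|A) × P(A) / P(B)

Step 1: Calculate P(B) using law of total probability
P(B) = P(B|A)P(A) + P(B|¬A)P(¬A)
     = 0.9250 × 0.2429 + 0.2000 × 0.7571
     = 0.22468250 + 0.15142000
     = 0.37610250

Step 2: Apply Bayes' theorem
P(A|B) = P(B|A) × P(A) / P(B)
       = 0.22468250 / 0.37610250
       = 0.5974


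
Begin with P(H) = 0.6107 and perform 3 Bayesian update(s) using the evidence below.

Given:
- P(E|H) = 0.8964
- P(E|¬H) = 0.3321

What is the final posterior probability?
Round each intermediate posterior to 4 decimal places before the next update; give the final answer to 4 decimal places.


Sequential Bayesian updating:

Initial prior: P(H) = 0.6107

Update 1:
  P(E) = 0.8964 × 0.6107 + 0.3321 × 0.3893 = 0.54743148 + 0.12928653 = 0.67671801
  P(H|E) = 0.54743148 / 0.67671801 = 0.8090

Update 2:
  P(E) = 0.8964 × 0.8090 + 0.3321 × 0.1910 = 0.72518760 + 0.06343110 = 0.78861870
  P(H|E) = 0.72518760 / 0.78861870 = 0.9196

Update 3:
  P(E) = 0.8964 × 0.9196 + 0.3321 × 0.0804 = 0.82432944 + 0.02670084 = 0.85103028
  P(H|E) = 0.82432944 / 0.85103028 = 0.9686

Final posterior: 0.9686


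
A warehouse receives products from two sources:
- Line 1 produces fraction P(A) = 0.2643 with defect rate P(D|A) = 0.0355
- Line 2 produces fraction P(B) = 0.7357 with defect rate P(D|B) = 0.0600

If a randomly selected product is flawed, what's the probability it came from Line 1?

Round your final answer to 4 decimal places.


Let A = from Line 1, D = flawed

Given:
- P(A) = 0.2643, P(B) = 0.7357
- P(D|A) = 0.0355, P(D|B) = 0.0600

Step 1: Find P(D)
P(D) = P(D|A)P(A) + P(D|B)P(B)
     = 0.0355 × 0.2643 + 0.0600 × 0.7357
     = 0.00938265 + 0.04414200
     = 0.05352465

Step 2: Apply Bayes' theorem
P(A|D) = P(D|A)P(A) / P(D)
       = 0.00938265 / 0.05352465
       = 0.1753


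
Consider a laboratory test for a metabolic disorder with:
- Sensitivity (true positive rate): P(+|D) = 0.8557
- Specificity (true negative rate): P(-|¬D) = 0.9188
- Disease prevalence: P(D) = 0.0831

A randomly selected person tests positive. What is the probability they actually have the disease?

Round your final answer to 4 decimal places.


Let D = has disease, + = positive test

Given:
- P(D) = 0.0831 (prevalence)
- P(+|D) = 0.8557 (sensitivity)
- P(-|¬D) = 0.9188 (specificity)
- P(+|¬D) = 0.0812 (false positive rate = 1 - specificity)

Step 1: Find P(+)
P(+) = P(+|D)P(D) + P(+|¬D)P(¬D)
     = 0.8557 × 0.0831 + 0.0812 × 0.9169
     = 0.07110867 + 0.07445228
     = 0.14556095

Step 2: Apply Bayes' theorem for P(D|+)
P(D|+) = P(+|D)P(D) / P(+)
       = 0.07110867 / 0.14556095
       = 0.4885


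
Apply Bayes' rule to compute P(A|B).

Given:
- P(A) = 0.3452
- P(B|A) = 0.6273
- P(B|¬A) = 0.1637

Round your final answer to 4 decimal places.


Bayes' theorem: P(A|B) = P(B|A) × P(A) / P(B)

Step 1: Calculate P(B) using law of total probability
P(B) = P(B|A)P(A) + P(B|¬A)P(¬A)
     = 0.6273 × 0.3452 + 0.1637 × 0.6548
     = 0.21654396 + 0.10719076
     = 0.32373472

Step 2: Apply Bayes' theorem
P(A|B) = P(B|A) × P(A) / P(B)
       = 0.21654396 / 0.32373472
       = 0.6689


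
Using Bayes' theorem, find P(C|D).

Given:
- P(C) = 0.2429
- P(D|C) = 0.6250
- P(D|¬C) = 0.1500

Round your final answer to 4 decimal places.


Bayes' theorem: P(C|D) = P(D|C) × P(C) / P(D)

Step 1: Calculate P(D) using law of total probability
P(D) = P(D|C)P(C) + P(D|¬C)P(¬C)
     = 0.6250 × 0.2429 + 0.1500 × 0.7571
     = 0.15181250 + 0.11356500
     = 0.26537750

Step 2: Apply Bayes' theorem
P(C|D) = P(D|C) × P(C) / P(D)
       = 0.15181250 / 0.26537750
       = 0.5721


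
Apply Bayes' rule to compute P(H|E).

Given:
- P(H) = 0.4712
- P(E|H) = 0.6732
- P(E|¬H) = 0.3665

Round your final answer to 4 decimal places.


Bayes' theorem: P(H|E) = P(E|H) × P(H) / P(E)

Step 1: Calculate P(E) using law of total probability
P(E) = P(E|H)P(H) + P(E|¬H)P(¬H)
     = 0.6732 × 0.4712 + 0.3665 × 0.5288
     = 0.31721184 + 0.19380520
     = 0.51101704

Step 2: Apply Bayes' theorem
P(H|E) = P(E|H) × P(H) / P(E)
       = 0.31721184 / 0.51101704
       = 0.6207


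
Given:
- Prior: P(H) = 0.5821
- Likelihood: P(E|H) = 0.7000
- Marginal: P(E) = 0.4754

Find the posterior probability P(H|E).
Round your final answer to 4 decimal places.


Using Bayes' theorem:

P(H|E) = P(E|H) × P(H) / P(E)
       = 0.7000 × 0.5821 / 0.4754
       = 0.40747000 / 0.4754
       = 0.8571

The evidence strengthens our belief in H.
Prior: 0.5821 → Posterior: 0.8571


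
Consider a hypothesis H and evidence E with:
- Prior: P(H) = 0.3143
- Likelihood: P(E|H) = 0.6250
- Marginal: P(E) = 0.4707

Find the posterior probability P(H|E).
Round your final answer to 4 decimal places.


Using Bayes' theorem:

P(H|E) = P(E|H) × P(H) / P(E)
       = 0.6250 × 0.3143 / 0.4707
       = 0.19643750 / 0.4707
       = 0.4173

The evidence strengthens our belief in H.
Prior: 0.3143 → Posterior: 0.4173


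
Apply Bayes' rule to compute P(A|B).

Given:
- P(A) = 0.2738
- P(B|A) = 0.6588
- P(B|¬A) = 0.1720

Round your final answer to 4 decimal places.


Bayes' theorem: P(A|B) = P(B|A) × P(A) / P(B)

Step 1: Calculate P(B) using law of total probability
P(B) = P(B|A)P(A) + P(B|¬A)P(¬A)
     = 0.6588 × 0.2738 + 0.1720 × 0.7262
     = 0.18037944 + 0.12490640
     = 0.30528584

Step 2: Apply Bayes' theorem
P(A|B) = P(B|A) × P(A) / P(B)
       = 0.18037944 / 0.30528584
       = 0.5909


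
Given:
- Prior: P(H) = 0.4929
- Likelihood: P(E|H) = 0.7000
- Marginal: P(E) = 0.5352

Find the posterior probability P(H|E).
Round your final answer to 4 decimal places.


Using Bayes' theorem:

P(H|E) = P(E|H) × P(H) / P(E)
       = 0.7000 × 0.4929 / 0.5352
       = 0.34503000 / 0.5352
       = 0.6447

The evidence strengthens our belief in H.
Prior: 0.4929 → Posterior: 0.6447


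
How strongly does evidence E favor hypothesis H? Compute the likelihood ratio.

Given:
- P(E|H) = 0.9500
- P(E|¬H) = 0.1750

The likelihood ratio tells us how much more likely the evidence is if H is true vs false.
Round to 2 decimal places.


Likelihood Ratio (LR) = P(E|H) / P(E|¬H)

LR = 0.9500 / 0.1750
   = 5.43

The evidence is 5.43 times more likely if H is true than if H is false.
Because LR exceeds 1, E is evidence for H.


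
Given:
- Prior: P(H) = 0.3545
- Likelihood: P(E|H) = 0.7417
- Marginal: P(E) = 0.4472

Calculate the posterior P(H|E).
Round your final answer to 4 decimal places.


Using Bayes' theorem:

P(H|E) = P(E|H) × P(H) / P(E)
       = 0.7417 × 0.3545 / 0.4472
       = 0.26293265 / 0.4472
       = 0.5880

The evidence strengthens our belief in H.
Prior: 0.3545 → Posterior: 0.5880


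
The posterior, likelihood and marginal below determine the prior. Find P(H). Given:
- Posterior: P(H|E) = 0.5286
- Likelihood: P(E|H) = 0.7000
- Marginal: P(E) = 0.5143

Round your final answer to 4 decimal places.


From Bayes' theorem: P(H|E) = P(E|H) × P(H) / P(E)

Rearranging for P(H):
P(H) = P(H|E) × P(E) / P(E|H)
     = 0.5286 × 0.5143 / 0.7000
     = 0.27185898 / 0.7000
     = 0.3884


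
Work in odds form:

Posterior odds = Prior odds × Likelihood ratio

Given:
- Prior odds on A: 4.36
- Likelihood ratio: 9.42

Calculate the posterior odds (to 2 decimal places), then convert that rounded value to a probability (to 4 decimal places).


Step 1: Calculate posterior odds
Posterior odds = Prior odds × LR
               = 4.36 × 9.42
               = 41.07

Step 2: Convert to probability
P(A|E) = Posterior odds / (1 + Posterior odds)
       = 41.07 / (1 + 41.07)
       = 41.07 / 42.07
       = 0.9762

The evidence increased P(A) from 0.8134 to 0.9762.


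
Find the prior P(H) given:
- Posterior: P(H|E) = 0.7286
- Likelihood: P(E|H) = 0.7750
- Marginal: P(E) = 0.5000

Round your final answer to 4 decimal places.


From Bayes' theorem: P(H|E) = P(E|H) × P(H) / P(E)

Rearranging for P(H):
P(H) = P(H|E) × P(E) / P(E|H)
     = 0.7286 × 0.5000 / 0.7750
     = 0.36430000 / 0.7750
     = 0.4701


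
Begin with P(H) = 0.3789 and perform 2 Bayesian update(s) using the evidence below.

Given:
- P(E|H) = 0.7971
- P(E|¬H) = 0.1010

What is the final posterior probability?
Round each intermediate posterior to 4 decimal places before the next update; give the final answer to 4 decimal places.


Sequential Bayesian updating:

Initial prior: P(H) = 0.3789

Update 1:
  P(E) = 0.7971 × 0.3789 + 0.1010 × 0.6211 = 0.30202119 + 0.06273110 = 0.36475229
  P(H|E) = 0.30202119 / 0.36475229 = 0.8280

Update 2:
  P(E) = 0.7971 × 0.8280 + 0.1010 × 0.1720 = 0.65999880 + 0.01737200 = 0.67737080
  P(H|E) = 0.65999880 / 0.67737080 = 0.9744

Final posterior: 0.9744
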